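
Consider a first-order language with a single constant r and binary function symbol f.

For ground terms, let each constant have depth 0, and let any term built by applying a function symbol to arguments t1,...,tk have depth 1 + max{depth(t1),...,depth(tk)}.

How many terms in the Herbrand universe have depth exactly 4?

Write N_k for the number of ground terms of depth ≤ k. A term of depth ≤ k is either a constant or a function symbol applied to arguments of depth ≤ k−1, so N_k = 1 + N_{k-1}^2.
N_0 = 1
N_1 = 1 + 1^2 = 2
N_2 = 1 + 2^2 = 5
N_3 = 1 + 5^2 = 26
N_4 = 1 + 26^2 = 677
Terms of depth exactly 4: N_4 − N_3 = 677 − 26 = 651.

651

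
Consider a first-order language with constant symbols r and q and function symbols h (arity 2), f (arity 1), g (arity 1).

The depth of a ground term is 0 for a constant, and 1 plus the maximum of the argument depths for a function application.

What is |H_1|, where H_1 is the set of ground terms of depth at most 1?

10

Write N_k for the number of ground terms of depth ≤ k. A term of depth ≤ k is either a constant or a function symbol applied to arguments of depth ≤ k−1, so N_k = 2 + N_{k-1}^2 + N_{k-1} + N_{k-1}.
N_0 = 2
N_1 = 2 + 2^2 + 2 + 2 = 10
Explicitly: r, q, h(r, r), h(r, q), h(q, r), h(q, q), f(r), f(q), g(r), g(q).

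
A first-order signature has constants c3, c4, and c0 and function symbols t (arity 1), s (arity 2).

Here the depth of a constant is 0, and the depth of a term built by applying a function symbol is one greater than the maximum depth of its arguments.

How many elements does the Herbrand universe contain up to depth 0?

3

Write N_k for the number of ground terms of depth ≤ k. A term of depth ≤ k is either a constant or a function symbol applied to arguments of depth ≤ k−1, so N_k = 3 + N_{k-1} + N_{k-1}^2.
N_0 = 3
Explicitly: c3, c4, c0.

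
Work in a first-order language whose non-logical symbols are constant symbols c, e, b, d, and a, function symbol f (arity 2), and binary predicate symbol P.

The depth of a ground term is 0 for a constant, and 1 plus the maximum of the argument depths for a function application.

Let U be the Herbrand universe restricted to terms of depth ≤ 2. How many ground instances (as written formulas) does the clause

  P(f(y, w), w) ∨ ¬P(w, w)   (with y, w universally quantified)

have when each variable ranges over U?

Ground terms of depth ≤ 2:
  Let N_k count ground terms of depth at most k. Each non-constant term of depth ≤ k is some function symbol applied to depth-≤(k−1) arguments, giving N_k = 5 + N_{k-1}^2.
  N_0 = 5
  N_1 = 5 + 5^2 = 30
  N_2 = 5 + 30^2 = 905
So there are 905 ground terms available for substitution.
Each of y, w ranges independently over the available ground terms, and distinct assignments produce distinct instances.
Number of ground instances = 905^2 = 819025.

819025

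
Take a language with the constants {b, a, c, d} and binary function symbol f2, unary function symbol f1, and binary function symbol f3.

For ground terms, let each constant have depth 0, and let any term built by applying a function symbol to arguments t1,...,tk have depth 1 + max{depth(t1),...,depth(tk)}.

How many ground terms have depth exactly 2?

Let N_k count ground terms of depth at most k. Each non-constant term of depth ≤ k is some function symbol applied to depth-≤(k−1) arguments, giving N_k = 4 + N_{k-1}^2 + N_{k-1} + N_{k-1}^2.
N_0 = 4
N_1 = 4 + 4^2 + 4 + 4^2 = 40
N_2 = 4 + 40^2 + 40 + 40^2 = 3244
Terms of depth exactly 2: N_2 − N_1 = 3244 − 40 = 3204.

3204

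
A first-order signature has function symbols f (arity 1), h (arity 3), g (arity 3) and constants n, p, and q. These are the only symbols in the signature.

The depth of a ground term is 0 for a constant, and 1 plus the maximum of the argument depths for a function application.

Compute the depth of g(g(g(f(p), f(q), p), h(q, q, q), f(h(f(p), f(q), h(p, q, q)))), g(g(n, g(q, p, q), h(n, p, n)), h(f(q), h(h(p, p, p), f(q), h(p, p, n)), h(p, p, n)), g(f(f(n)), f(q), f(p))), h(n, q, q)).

depth(f(p)) = 1 + depth(p) = 1 + 0 = 1
depth(f(q)) = 1 + depth(q) = 1 + 0 = 1
depth(g(f(p), f(q), p)) = 1 + max(1, 1, 0) = 2
depth(h(q, q, q)) = 1 + max(0, 0, 0) = 1
depth(h(p, q, q)) = 1 + max(0, 0, 0) = 1
depth(h(f(p), f(q), h(p, q, q))) = 1 + max(1, 1, 1) = 2
depth(f(h(f(p), f(q), h(p, q, q)))) = 1 + depth(h(f(p), f(q), h(p, q, q))) = 1 + 2 = 3
depth(g(g(f(p), f(q), p), h(q, q, q), f(h(f(p), f(q), h(p, q, q))))) = 1 + max(2, 1, 3) = 4
depth(g(q, p, q)) = 1 + max(0, 0, 0) = 1
depth(h(n, p, n)) = 1 + max(0, 0, 0) = 1
depth(g(n, g(q, p, q), h(n, p, n))) = 1 + max(0, 1, 1) = 2
depth(h(p, p, p)) = 1 + max(0, 0, 0) = 1
depth(h(p, p, n)) = 1 + max(0, 0, 0) = 1
depth(h(h(p, p, p), f(q), h(p, p, n))) = 1 + max(1, 1, 1) = 2
depth(h(f(q), h(h(p, p, p), f(q), h(p, p, n)), h(p, p, n))) = 1 + max(1, 2, 1) = 3
depth(f(n)) = 1 + depth(n) = 1 + 0 = 1
depth(f(f(n))) = 1 + depth(f(n)) = 1 + 1 = 2
depth(g(f(f(n)), f(q), f(p))) = 1 + max(2, 1, 1) = 3
depth(g(g(n, g(q, p, q), h(n, p, n)), h(f(q), h(h(p, p, p), f(q), h(p, p, n)), h(p, p, n)), g(f(f(n)), f(q), f(p)))) = 1 + max(2, 3, 3) = 4
depth(h(n, q, q)) = 1 + max(0, 0, 0) = 1
depth(g(g(g(f(p), f(q), p), h(q, q, q), f(h(f(p), f(q), h(p, q, q)))), g(g(n, g(q, p, q), h(n, p, n)), h(f(q), h(h(p, p, p), f(q), h(p, p, n)), h(p, p, n)), g(f(f(n)), f(q), f(p))), h(n, q, q))) = 1 + max(4, 4, 1) = 5

5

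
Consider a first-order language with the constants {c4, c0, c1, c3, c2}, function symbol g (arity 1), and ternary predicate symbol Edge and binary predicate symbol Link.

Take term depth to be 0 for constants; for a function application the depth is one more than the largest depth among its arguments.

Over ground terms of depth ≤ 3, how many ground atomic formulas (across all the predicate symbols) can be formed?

8400

First count ground terms of depth ≤ 3.
Let N_k = |{terms of depth ≤ k}|. Then N_0 = 5 and N_k = 5 + N_{k-1} for k ≥ 1 (one summand per function symbol, arity giving the exponent).
N_0 = 5
N_1 = 5 + 5 = 10
N_2 = 5 + 10 = 15
N_3 = 5 + 15 = 20
So |H| = 20.
Ground atoms are formed by filling each argument slot of a predicate with a term from H, so an r-ary predicate gives |H|^r atoms:
  Edge: 20^3 = 8000;  Link: 20^2 = 400
Total ground atoms: 8000 + 400 = 8400.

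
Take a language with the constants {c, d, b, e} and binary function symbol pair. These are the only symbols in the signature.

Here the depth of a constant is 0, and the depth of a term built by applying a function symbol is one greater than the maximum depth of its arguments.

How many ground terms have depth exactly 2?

384

Let N_k count ground terms of depth at most k. Each non-constant term of depth ≤ k is some function symbol applied to depth-≤(k−1) arguments, giving N_k = 4 + N_{k-1}^2.
N_0 = 4
N_1 = 4 + 4^2 = 20
N_2 = 4 + 20^2 = 404
Terms of depth exactly 2: N_2 − N_1 = 404 − 20 = 384.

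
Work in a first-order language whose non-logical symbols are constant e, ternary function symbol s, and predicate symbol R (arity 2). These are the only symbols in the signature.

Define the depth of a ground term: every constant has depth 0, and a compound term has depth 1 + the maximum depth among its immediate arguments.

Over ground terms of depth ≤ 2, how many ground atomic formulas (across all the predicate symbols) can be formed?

81

First count ground terms of depth ≤ 2.
Let N_k = |{terms of depth ≤ k}|. Then N_0 = 1 and N_k = 1 + N_{k-1}^3 for k ≥ 1 (one summand per function symbol, arity giving the exponent).
N_0 = 1
N_1 = 1 + 1^3 = 2
N_2 = 1 + 2^3 = 9
So |H| = 9.
Each predicate of arity r yields |H|^r ground atoms (one per choice of an r-tuple from H):
  R: 9^2 = 81
Total ground atoms: 81.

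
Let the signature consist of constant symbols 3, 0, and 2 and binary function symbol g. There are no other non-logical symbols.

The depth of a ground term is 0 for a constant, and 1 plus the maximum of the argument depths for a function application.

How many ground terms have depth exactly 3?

If N_k denotes the number of depth-≤k ground terms, the 3 constants give N_0 = 3, and each function symbol of arity r contributes N_{k-1}^r new terms at level k: N_k = 3 + N_{k-1}^2.
N_0 = 3
N_1 = 3 + 3^2 = 12
N_2 = 3 + 12^2 = 147
N_3 = 3 + 147^2 = 21612
Terms of depth exactly 3: N_3 − N_2 = 21612 − 147 = 21465.

21465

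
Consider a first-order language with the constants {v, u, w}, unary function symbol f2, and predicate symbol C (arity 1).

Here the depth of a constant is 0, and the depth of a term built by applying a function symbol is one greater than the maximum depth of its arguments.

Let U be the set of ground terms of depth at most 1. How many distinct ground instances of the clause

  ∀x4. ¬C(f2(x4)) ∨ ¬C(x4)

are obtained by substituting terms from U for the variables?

6

Ground terms of depth ≤ 1:
  If N_k denotes the number of depth-≤k ground terms, the 3 constants give N_0 = 3, and each function symbol of arity r contributes N_{k-1}^r new terms at level k: N_k = 3 + N_{k-1}.
  N_0 = 3
  N_1 = 3 + 3 = 6
  Explicitly: v, u, w, f2(v), f2(u), f2(w).
So there are 6 ground terms available for substitution.
The body mentions the single quantified variable x4; since ground terms form a free algebra, no two substitutions collapse to the same formula.
Number of ground instances = 6.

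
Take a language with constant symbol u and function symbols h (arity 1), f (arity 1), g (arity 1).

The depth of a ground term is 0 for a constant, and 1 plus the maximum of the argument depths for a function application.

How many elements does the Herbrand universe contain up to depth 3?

40

Let N_k = |{terms of depth ≤ k}|. Then N_0 = 1 and N_k = 1 + N_{k-1} + N_{k-1} + N_{k-1} for k ≥ 1 (one summand per function symbol, arity giving the exponent).
N_0 = 1
N_1 = 1 + 1 + 1 + 1 = 4
N_2 = 1 + 4 + 4 + 4 = 13
N_3 = 1 + 13 + 13 + 13 = 40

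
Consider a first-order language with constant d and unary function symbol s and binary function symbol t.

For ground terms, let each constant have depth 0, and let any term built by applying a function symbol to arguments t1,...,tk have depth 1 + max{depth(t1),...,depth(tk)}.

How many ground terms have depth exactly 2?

10

Let N_k = |{terms of depth ≤ k}|. Then N_0 = 1 and N_k = 1 + N_{k-1} + N_{k-1}^2 for k ≥ 1 (one summand per function symbol, arity giving the exponent).
N_0 = 1
N_1 = 1 + 1 + 1^2 = 3
N_2 = 1 + 3 + 3^2 = 13
Terms of depth exactly 2: N_2 − N_1 = 13 − 3 = 10.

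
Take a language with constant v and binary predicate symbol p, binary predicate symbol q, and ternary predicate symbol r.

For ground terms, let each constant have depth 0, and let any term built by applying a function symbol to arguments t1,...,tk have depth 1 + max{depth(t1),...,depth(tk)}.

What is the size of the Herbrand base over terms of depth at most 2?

First count ground terms of depth ≤ 2.
With no function symbols every ground term is a constant, so there is exactly 1 ground term at every depth bound.
N_0 = 1
N_1 = 1
N_2 = 1
So |H| = 1.
Ground atoms are formed by filling each argument slot of a predicate with a term from H, so an r-ary predicate gives |H|^r atoms:
  p: 1^2 = 1;  q: 1^2 = 1;  r: 1^3 = 1
Total ground atoms: 1 + 1 + 1 = 3.

3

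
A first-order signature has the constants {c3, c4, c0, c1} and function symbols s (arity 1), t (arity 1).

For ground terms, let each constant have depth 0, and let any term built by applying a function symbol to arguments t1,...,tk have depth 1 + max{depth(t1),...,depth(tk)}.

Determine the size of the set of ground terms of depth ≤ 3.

60

Let N_k = |{terms of depth ≤ k}|. Then N_0 = 4 and N_k = 4 + N_{k-1} + N_{k-1} for k ≥ 1 (one summand per function symbol, arity giving the exponent).
N_0 = 4
N_1 = 4 + 4 + 4 = 12
N_2 = 4 + 12 + 12 = 28
N_3 = 4 + 28 + 28 = 60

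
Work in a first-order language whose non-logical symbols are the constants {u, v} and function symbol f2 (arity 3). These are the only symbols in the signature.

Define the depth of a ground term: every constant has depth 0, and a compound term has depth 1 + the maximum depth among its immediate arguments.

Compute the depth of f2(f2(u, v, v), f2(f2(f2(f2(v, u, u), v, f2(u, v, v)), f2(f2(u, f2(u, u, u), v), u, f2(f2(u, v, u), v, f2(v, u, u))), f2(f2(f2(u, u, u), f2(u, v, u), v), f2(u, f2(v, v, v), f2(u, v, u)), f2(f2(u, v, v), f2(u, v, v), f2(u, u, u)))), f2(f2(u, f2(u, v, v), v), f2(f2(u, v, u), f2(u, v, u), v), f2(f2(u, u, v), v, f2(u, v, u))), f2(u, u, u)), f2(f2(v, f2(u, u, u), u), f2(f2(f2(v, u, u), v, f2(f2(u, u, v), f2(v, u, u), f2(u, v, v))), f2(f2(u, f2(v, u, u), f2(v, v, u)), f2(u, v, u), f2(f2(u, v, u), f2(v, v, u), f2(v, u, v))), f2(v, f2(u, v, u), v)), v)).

depth(f2(u, v, v)) = 1 + max(0, 0, 0) = 1
depth(f2(v, u, u)) = 1 + max(0, 0, 0) = 1
depth(f2(f2(v, u, u), v, f2(u, v, v))) = 1 + max(1, 0, 1) = 2
depth(f2(u, u, u)) = 1 + max(0, 0, 0) = 1
depth(f2(u, f2(u, u, u), v)) = 1 + max(0, 1, 0) = 2
depth(f2(u, v, u)) = 1 + max(0, 0, 0) = 1
depth(f2(f2(u, v, u), v, f2(v, u, u))) = 1 + max(1, 0, 1) = 2
depth(f2(f2(u, f2(u, u, u), v), u, f2(f2(u, v, u), v, f2(v, u, u)))) = 1 + max(2, 0, 2) = 3
depth(f2(f2(u, u, u), f2(u, v, u), v)) = 1 + max(1, 1, 0) = 2
depth(f2(v, v, v)) = 1 + max(0, 0, 0) = 1
depth(f2(u, f2(v, v, v), f2(u, v, u))) = 1 + max(0, 1, 1) = 2
depth(f2(f2(u, v, v), f2(u, v, v), f2(u, u, u))) = 1 + max(1, 1, 1) = 2
depth(f2(f2(f2(u, u, u), f2(u, v, u), v), f2(u, f2(v, v, v), f2(u, v, u)), f2(f2(u, v, v), f2(u, v, v), f2(u, u, u)))) = 1 + max(2, 2, 2) = 3
depth(f2(f2(f2(v, u, u), v, f2(u, v, v)), f2(f2(u, f2(u, u, u), v), u, f2(f2(u, v, u), v, f2(v, u, u))), f2(f2(f2(u, u, u), f2(u, v, u), v), f2(u, f2(v, v, v), f2(u, v, u)), f2(f2(u, v, v), f2(u, v, v), f2(u, u, u))))) = 1 + max(2, 3, 3) = 4
depth(f2(u, f2(u, v, v), v)) = 1 + max(0, 1, 0) = 2
depth(f2(f2(u, v, u), f2(u, v, u), v)) = 1 + max(1, 1, 0) = 2
depth(f2(u, u, v)) = 1 + max(0, 0, 0) = 1
depth(f2(f2(u, u, v), v, f2(u, v, u))) = 1 + max(1, 0, 1) = 2
depth(f2(f2(u, f2(u, v, v), v), f2(f2(u, v, u), f2(u, v, u), v), f2(f2(u, u, v), v, f2(u, v, u)))) = 1 + max(2, 2, 2) = 3
depth(f2(f2(f2(f2(v, u, u), v, f2(u, v, v)), f2(f2(u, f2(u, u, u), v), u, f2(f2(u, v, u), v, f2(v, u, u))), f2(f2(f2(u, u, u), f2(u, v, u), v), f2(u, f2(v, v, v), f2(u, v, u)), f2(f2(u, v, v), f2(u, v, v), f2(u, u, u)))), f2(f2(u, f2(u, v, v), v), f2(f2(u, v, u), f2(u, v, u), v), f2(f2(u, u, v), v, f2(u, v, u))), f2(u, u, u))) = 1 + max(4, 3, 1) = 5
depth(f2(v, f2(u, u, u), u)) = 1 + max(0, 1, 0) = 2
depth(f2(f2(u, u, v), f2(v, u, u), f2(u, v, v))) = 1 + max(1, 1, 1) = 2
depth(f2(f2(v, u, u), v, f2(f2(u, u, v), f2(v, u, u), f2(u, v, v)))) = 1 + max(1, 0, 2) = 3
depth(f2(v, v, u)) = 1 + max(0, 0, 0) = 1
depth(f2(u, f2(v, u, u), f2(v, v, u))) = 1 + max(0, 1, 1) = 2
depth(f2(v, u, v)) = 1 + max(0, 0, 0) = 1
depth(f2(f2(u, v, u), f2(v, v, u), f2(v, u, v))) = 1 + max(1, 1, 1) = 2
depth(f2(f2(u, f2(v, u, u), f2(v, v, u)), f2(u, v, u), f2(f2(u, v, u), f2(v, v, u), f2(v, u, v)))) = 1 + max(2, 1, 2) = 3
depth(f2(v, f2(u, v, u), v)) = 1 + max(0, 1, 0) = 2
depth(f2(f2(f2(v, u, u), v, f2(f2(u, u, v), f2(v, u, u), f2(u, v, v))), f2(f2(u, f2(v, u, u), f2(v, v, u)), f2(u, v, u), f2(f2(u, v, u), f2(v, v, u), f2(v, u, v))), f2(v, f2(u, v, u), v))) = 1 + max(3, 3, 2) = 4
depth(f2(f2(v, f2(u, u, u), u), f2(f2(f2(v, u, u), v, f2(f2(u, u, v), f2(v, u, u), f2(u, v, v))), f2(f2(u, f2(v, u, u), f2(v, v, u)), f2(u, v, u), f2(f2(u, v, u), f2(v, v, u), f2(v, u, v))), f2(v, f2(u, v, u), v)), v)) = 1 + max(2, 4, 0) = 5
depth(f2(f2(u, v, v), f2(f2(f2(f2(v, u, u), v, f2(u, v, v)), f2(f2(u, f2(u, u, u), v), u, f2(f2(u, v, u), v, f2(v, u, u))), f2(f2(f2(u, u, u), f2(u, v, u), v), f2(u, f2(v, v, v), f2(u, v, u)), f2(f2(u, v, v), f2(u, v, v), f2(u, u, u)))), f2(f2(u, f2(u, v, v), v), f2(f2(u, v, u), f2(u, v, u), v), f2(f2(u, u, v), v, f2(u, v, u))), f2(u, u, u)), f2(f2(v, f2(u, u, u), u), f2(f2(f2(v, u, u), v, f2(f2(u, u, v), f2(v, u, u), f2(u, v, v))), f2(f2(u, f2(v, u, u), f2(v, v, u)), f2(u, v, u), f2(f2(u, v, u), f2(v, v, u), f2(v, u, v))), f2(v, f2(u, v, u), v)), v))) = 1 + max(1, 5, 5) = 6

6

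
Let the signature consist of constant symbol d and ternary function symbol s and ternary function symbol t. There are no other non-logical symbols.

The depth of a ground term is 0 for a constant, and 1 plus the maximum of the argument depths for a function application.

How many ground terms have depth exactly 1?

Let N_k = |{terms of depth ≤ k}|. Then N_0 = 1 and N_k = 1 + N_{k-1}^3 + N_{k-1}^3 for k ≥ 1 (one summand per function symbol, arity giving the exponent).
N_0 = 1
N_1 = 1 + 1^3 + 1^3 = 3
Terms of depth exactly 1: N_1 − N_0 = 3 − 1 = 2.

2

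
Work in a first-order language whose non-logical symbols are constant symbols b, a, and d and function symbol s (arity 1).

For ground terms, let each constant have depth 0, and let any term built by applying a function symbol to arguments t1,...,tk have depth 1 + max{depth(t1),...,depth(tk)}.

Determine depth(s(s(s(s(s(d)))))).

5

depth(s(d)) = 1 + depth(d) = 1 + 0 = 1
depth(s(s(d))) = 1 + depth(s(d)) = 1 + 1 = 2
depth(s(s(s(d)))) = 1 + depth(s(s(d))) = 1 + 2 = 3
depth(s(s(s(s(d))))) = 1 + depth(s(s(s(d)))) = 1 + 3 = 4
depth(s(s(s(s(s(d)))))) = 1 + depth(s(s(s(s(d))))) = 1 + 4 = 5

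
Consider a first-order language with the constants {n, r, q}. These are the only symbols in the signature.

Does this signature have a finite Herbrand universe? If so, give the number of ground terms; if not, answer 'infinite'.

There are no function symbols, so every ground term is one of the 3 constants.
The Herbrand universe is {n, r, q}, which is finite with 3 elements.

3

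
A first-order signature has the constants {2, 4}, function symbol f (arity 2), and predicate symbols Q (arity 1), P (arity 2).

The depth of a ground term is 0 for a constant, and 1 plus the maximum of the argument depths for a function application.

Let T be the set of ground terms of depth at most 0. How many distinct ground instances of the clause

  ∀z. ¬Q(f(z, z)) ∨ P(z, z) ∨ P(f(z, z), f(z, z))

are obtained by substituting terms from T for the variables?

2

Ground terms of depth ≤ 0:
  If N_k denotes the number of depth-≤k ground terms, the 2 constants give N_0 = 2, and each function symbol of arity r contributes N_{k-1}^r new terms at level k: N_k = 2 + N_{k-1}^2.
  N_0 = 2
So there are 2 ground terms available for substitution.
The clause has 1 distinct variable (z), which appears in the body. In the free term algebra distinct substitutions yield syntactically distinct ground instances.
Number of ground instances = 2.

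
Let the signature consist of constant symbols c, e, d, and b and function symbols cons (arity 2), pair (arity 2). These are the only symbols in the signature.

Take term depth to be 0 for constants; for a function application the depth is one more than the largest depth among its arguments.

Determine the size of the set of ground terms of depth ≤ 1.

Let N_k = |{terms of depth ≤ k}|. Then N_0 = 4 and N_k = 4 + N_{k-1}^2 + N_{k-1}^2 for k ≥ 1 (one summand per function symbol, arity giving the exponent).
N_0 = 4
N_1 = 4 + 4^2 + 4^2 = 36

36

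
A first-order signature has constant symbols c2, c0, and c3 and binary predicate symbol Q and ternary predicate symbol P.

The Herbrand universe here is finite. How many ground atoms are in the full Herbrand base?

36

With no function symbols, the Herbrand universe is just the 3 constants.
Ground atoms per predicate: Q: 3^2 = 9, P: 3^3 = 27.
Herbrand base size = 9 + 27 = 36.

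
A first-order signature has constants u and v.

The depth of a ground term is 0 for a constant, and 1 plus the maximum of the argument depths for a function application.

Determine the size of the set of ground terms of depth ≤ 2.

With no function symbols every ground term is a constant, so there are exactly 2 ground terms at every depth bound.
N_0 = 2
N_1 = 2
N_2 = 2
Explicitly: u, v.

2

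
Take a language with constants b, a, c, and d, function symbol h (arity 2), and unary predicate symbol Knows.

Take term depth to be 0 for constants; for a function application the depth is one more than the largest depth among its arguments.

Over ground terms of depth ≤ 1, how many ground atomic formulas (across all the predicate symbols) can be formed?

First count ground terms of depth ≤ 1.
Count level by level. With function symbols h/2, the terms of depth ≤ k are the 4 constants together with each function applied to depth-≤(k−1) tuples, so N_k = 4 + N_{k-1}^2.
N_0 = 4
N_1 = 4 + 4^2 = 20
So |H| = 20.
A ground atom is a predicate applied to a tuple of terms from H, so the count is the sum over predicates of |H|^arity:
  Knows: 20
Total ground atoms: 20.

20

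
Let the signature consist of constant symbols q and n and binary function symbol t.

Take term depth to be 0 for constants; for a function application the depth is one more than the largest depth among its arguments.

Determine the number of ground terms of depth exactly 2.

32

Let N_k count ground terms of depth at most k. Each non-constant term of depth ≤ k is some function symbol applied to depth-≤(k−1) arguments, giving N_k = 2 + N_{k-1}^2.
N_0 = 2
N_1 = 2 + 2^2 = 6
N_2 = 2 + 6^2 = 38
Terms of depth exactly 2: N_2 − N_1 = 38 − 6 = 32.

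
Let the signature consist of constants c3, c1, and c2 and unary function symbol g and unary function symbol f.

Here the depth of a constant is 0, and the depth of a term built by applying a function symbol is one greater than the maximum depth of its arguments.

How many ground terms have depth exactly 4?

Count level by level. With function symbols g/1, f/1, the terms of depth ≤ k are the 3 constants together with each function applied to depth-≤(k−1) tuples, so N_k = 3 + N_{k-1} + N_{k-1}.
N_0 = 3
N_1 = 3 + 3 + 3 = 9
N_2 = 3 + 9 + 9 = 21
N_3 = 3 + 21 + 21 = 45
N_4 = 3 + 45 + 45 = 93
Terms of depth exactly 4: N_4 − N_3 = 93 − 45 = 48.

48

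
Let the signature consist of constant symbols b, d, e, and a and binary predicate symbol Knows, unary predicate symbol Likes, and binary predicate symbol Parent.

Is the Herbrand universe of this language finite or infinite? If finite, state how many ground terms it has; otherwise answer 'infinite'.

4

There are no function symbols, so every ground term is one of the 4 constants.
The Herbrand universe is {b, d, e, a}, which is finite with 4 elements.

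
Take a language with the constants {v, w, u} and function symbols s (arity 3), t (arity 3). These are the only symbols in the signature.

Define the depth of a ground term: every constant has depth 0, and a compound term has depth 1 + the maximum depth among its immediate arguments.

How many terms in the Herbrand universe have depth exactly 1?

Let N_k count ground terms of depth at most k. Each non-constant term of depth ≤ k is some function symbol applied to depth-≤(k−1) arguments, giving N_k = 3 + N_{k-1}^3 + N_{k-1}^3.
N_0 = 3
N_1 = 3 + 3^3 + 3^3 = 57
Terms of depth exactly 1: N_1 − N_0 = 57 − 3 = 54.

54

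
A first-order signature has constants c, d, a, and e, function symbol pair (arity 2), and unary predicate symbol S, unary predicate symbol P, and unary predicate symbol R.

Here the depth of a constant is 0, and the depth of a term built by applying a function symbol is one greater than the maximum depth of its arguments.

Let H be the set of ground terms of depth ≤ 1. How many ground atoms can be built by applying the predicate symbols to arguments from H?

First count ground terms of depth ≤ 1.
Let N_k count ground terms of depth at most k. Each non-constant term of depth ≤ k is some function symbol applied to depth-≤(k−1) arguments, giving N_k = 4 + N_{k-1}^2.
N_0 = 4
N_1 = 4 + 4^2 = 20
So |H| = 20.
For each predicate symbol, the number of ground atoms is |H| raised to its arity; summing:
  S: 20;  P: 20;  R: 20
Total ground atoms: 20 + 20 + 20 = 60.

60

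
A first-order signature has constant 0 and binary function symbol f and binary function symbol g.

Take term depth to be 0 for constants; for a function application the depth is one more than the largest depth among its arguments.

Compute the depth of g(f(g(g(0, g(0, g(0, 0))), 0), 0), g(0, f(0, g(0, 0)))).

depth(g(0, 0)) = 1 + max(0, 0) = 1
depth(g(0, g(0, 0))) = 1 + max(0, 1) = 2
depth(g(0, g(0, g(0, 0)))) = 1 + max(0, 2) = 3
depth(g(g(0, g(0, g(0, 0))), 0)) = 1 + max(3, 0) = 4
depth(f(g(g(0, g(0, g(0, 0))), 0), 0)) = 1 + max(4, 0) = 5
depth(f(0, g(0, 0))) = 1 + max(0, 1) = 2
depth(g(0, f(0, g(0, 0)))) = 1 + max(0, 2) = 3
depth(g(f(g(g(0, g(0, g(0, 0))), 0), 0), g(0, f(0, g(0, 0))))) = 1 + max(5, 3) = 6

6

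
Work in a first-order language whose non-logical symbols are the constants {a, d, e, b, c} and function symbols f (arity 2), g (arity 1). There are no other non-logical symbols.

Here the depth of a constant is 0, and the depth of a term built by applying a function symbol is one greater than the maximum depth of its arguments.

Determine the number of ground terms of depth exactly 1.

Count level by level. With function symbols f/2, g/1, the terms of depth ≤ k are the 5 constants together with each function applied to depth-≤(k−1) tuples, so N_k = 5 + N_{k-1}^2 + N_{k-1}.
N_0 = 5
N_1 = 5 + 5^2 + 5 = 35
Terms of depth exactly 1: N_1 − N_0 = 35 − 5 = 30.

30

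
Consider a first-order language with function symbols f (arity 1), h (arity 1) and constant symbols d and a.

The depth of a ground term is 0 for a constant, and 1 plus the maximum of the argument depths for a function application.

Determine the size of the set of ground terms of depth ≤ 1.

6

Count level by level. With function symbols f/1, h/1, the terms of depth ≤ k are the 2 constants together with each function applied to depth-≤(k−1) tuples, so N_k = 2 + N_{k-1} + N_{k-1}.
N_0 = 2
N_1 = 2 + 2 + 2 = 6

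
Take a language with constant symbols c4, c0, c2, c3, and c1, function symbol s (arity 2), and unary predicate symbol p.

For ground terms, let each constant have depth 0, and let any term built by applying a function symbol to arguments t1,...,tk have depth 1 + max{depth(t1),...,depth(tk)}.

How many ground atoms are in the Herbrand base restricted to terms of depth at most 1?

First count ground terms of depth ≤ 1.
If N_k denotes the number of depth-≤k ground terms, the 5 constants give N_0 = 5, and each function symbol of arity r contributes N_{k-1}^r new terms at level k: N_k = 5 + N_{k-1}^2.
N_0 = 5
N_1 = 5 + 5^2 = 30
So |H| = 30.
Ground atoms are formed by filling each argument slot of a predicate with a term from H, so an r-ary predicate gives |H|^r atoms:
  p: 30
Total ground atoms: 30.

30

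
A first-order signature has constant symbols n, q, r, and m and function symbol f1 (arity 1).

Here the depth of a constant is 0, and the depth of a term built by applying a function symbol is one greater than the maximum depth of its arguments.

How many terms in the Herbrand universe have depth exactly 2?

4

Write N_k for the number of ground terms of depth ≤ k. A term of depth ≤ k is either a constant or a function symbol applied to arguments of depth ≤ k−1, so N_k = 4 + N_{k-1}.
N_0 = 4
N_1 = 4 + 4 = 8
N_2 = 4 + 8 = 12
Terms of depth exactly 2: N_2 − N_1 = 12 − 8 = 4.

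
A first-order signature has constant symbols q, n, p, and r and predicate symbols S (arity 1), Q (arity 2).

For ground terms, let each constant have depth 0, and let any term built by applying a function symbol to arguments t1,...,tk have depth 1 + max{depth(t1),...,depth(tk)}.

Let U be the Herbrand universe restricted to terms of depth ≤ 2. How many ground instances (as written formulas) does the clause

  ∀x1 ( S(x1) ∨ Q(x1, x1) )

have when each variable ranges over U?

Ground terms of depth ≤ 2:
  With no function symbols every ground term is a constant, so there are exactly 4 ground terms at every depth bound.
  N_0 = 4
  N_1 = 4
  N_2 = 4
So there are 4 ground terms available for substitution.
There is 1 variable to instantiate (x1),  occurring in at least one literal, so different choices give different ground instances.
Number of ground instances = 4.

4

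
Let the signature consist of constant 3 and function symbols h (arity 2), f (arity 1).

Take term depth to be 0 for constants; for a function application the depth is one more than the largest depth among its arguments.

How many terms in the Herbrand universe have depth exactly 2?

10

Let N_k count ground terms of depth at most k. Each non-constant term of depth ≤ k is some function symbol applied to depth-≤(k−1) arguments, giving N_k = 1 + N_{k-1}^2 + N_{k-1}.
N_0 = 1
N_1 = 1 + 1^2 + 1 = 3
N_2 = 1 + 3^2 + 3 = 13
Terms of depth exactly 2: N_2 − N_1 = 13 − 3 = 10.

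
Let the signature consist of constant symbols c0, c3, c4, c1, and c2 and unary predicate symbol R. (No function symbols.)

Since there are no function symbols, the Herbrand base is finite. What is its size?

5

With no function symbols, the Herbrand universe is just the 5 constants.
Ground atoms per predicate: R: 5.
Herbrand base size = 5 = 5.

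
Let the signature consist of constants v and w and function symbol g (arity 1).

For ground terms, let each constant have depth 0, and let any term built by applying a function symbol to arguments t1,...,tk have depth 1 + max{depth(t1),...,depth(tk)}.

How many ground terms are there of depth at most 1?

4

Write N_k for the number of ground terms of depth ≤ k. A term of depth ≤ k is either a constant or a function symbol applied to arguments of depth ≤ k−1, so N_k = 2 + N_{k-1}.
N_0 = 2
N_1 = 2 + 2 = 4
Explicitly: v, w, g(v), g(w).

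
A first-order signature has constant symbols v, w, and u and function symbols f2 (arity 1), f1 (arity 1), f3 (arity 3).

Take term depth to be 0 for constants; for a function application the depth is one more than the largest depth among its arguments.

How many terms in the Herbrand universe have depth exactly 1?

If N_k denotes the number of depth-≤k ground terms, the 3 constants give N_0 = 3, and each function symbol of arity r contributes N_{k-1}^r new terms at level k: N_k = 3 + N_{k-1} + N_{k-1} + N_{k-1}^3.
N_0 = 3
N_1 = 3 + 3 + 3 + 3^3 = 36
Terms of depth exactly 1: N_1 − N_0 = 36 − 3 = 33.

33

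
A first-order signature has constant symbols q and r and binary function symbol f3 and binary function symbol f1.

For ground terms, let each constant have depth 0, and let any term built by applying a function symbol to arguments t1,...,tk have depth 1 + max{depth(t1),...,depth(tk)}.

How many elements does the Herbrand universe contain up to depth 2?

202

If N_k denotes the number of depth-≤k ground terms, the 2 constants give N_0 = 2, and each function symbol of arity r contributes N_{k-1}^r new terms at level k: N_k = 2 + N_{k-1}^2 + N_{k-1}^2.
N_0 = 2
N_1 = 2 + 2^2 + 2^2 = 10
N_2 = 2 + 10^2 + 10^2 = 202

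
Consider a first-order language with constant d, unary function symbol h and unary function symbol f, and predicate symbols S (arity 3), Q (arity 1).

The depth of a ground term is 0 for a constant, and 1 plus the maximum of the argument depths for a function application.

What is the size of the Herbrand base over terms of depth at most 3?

3390

First count ground terms of depth ≤ 3.
Let N_k count ground terms of depth at most k. Each non-constant term of depth ≤ k is some function symbol applied to depth-≤(k−1) arguments, giving N_k = 1 + N_{k-1} + N_{k-1}.
N_0 = 1
N_1 = 1 + 1 + 1 = 3
N_2 = 1 + 3 + 3 = 7
N_3 = 1 + 7 + 7 = 15
So |H| = 15.
For each predicate symbol, the number of ground atoms is |H| raised to its arity; summing:
  S: 15^3 = 3375;  Q: 15
Total ground atoms: 3375 + 15 = 3390.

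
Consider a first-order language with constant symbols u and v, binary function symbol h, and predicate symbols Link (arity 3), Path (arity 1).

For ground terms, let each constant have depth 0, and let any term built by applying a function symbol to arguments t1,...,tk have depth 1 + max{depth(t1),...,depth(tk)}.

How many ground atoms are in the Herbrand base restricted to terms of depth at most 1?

222

First count ground terms of depth ≤ 1.
Count level by level. With function symbols h/2, the terms of depth ≤ k are the 2 constants together with each function applied to depth-≤(k−1) tuples, so N_k = 2 + N_{k-1}^2.
N_0 = 2
N_1 = 2 + 2^2 = 6
Explicitly: u, v, h(u, u), h(u, v), h(v, u), h(v, v).
So |H| = 6.
A ground atom is a predicate applied to a tuple of terms from H, so the count is the sum over predicates of |H|^arity:
  Link: 6^3 = 216;  Path: 6
Total ground atoms: 216 + 6 = 222.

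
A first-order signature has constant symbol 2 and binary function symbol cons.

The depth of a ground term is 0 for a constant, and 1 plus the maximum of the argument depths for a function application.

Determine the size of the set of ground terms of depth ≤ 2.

Let N_k = |{terms of depth ≤ k}|. Then N_0 = 1 and N_k = 1 + N_{k-1}^2 for k ≥ 1 (one summand per function symbol, arity giving the exponent).
N_0 = 1
N_1 = 1 + 1^2 = 2
N_2 = 1 + 2^2 = 5

5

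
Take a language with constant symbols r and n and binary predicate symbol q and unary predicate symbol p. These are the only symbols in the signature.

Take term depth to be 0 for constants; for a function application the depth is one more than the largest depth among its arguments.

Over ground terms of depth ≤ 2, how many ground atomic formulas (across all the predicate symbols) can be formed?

First count ground terms of depth ≤ 2.
With no function symbols every ground term is a constant, so there are exactly 2 ground terms at every depth bound.
N_0 = 2
N_1 = 2
N_2 = 2
Explicitly: r, n.
So |H| = 2.
Each predicate of arity r yields |H|^r ground atoms (one per choice of an r-tuple from H):
  q: 2^2 = 4;  p: 2
Total ground atoms: 4 + 2 = 6.

6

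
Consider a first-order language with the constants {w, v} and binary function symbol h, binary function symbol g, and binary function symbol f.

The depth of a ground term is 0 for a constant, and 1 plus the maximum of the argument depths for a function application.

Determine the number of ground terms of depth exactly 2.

576

If N_k denotes the number of depth-≤k ground terms, the 2 constants give N_0 = 2, and each function symbol of arity r contributes N_{k-1}^r new terms at level k: N_k = 2 + N_{k-1}^2 + N_{k-1}^2 + N_{k-1}^2.
N_0 = 2
N_1 = 2 + 2^2 + 2^2 + 2^2 = 14
N_2 = 2 + 14^2 + 14^2 + 14^2 = 590
Terms of depth exactly 2: N_2 − N_1 = 590 − 14 = 576.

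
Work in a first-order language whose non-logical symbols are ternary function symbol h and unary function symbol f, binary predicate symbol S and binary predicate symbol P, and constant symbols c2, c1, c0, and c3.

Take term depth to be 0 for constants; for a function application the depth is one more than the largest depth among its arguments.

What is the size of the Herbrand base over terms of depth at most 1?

10368

First count ground terms of depth ≤ 1.
Let N_k count ground terms of depth at most k. Each non-constant term of depth ≤ k is some function symbol applied to depth-≤(k−1) arguments, giving N_k = 4 + N_{k-1}^3 + N_{k-1}.
N_0 = 4
N_1 = 4 + 4^3 + 4 = 72
So |H| = 72.
Each predicate of arity r yields |H|^r ground atoms (one per choice of an r-tuple from H):
  S: 72^2 = 5184;  P: 72^2 = 5184
Total ground atoms: 5184 + 5184 = 10368.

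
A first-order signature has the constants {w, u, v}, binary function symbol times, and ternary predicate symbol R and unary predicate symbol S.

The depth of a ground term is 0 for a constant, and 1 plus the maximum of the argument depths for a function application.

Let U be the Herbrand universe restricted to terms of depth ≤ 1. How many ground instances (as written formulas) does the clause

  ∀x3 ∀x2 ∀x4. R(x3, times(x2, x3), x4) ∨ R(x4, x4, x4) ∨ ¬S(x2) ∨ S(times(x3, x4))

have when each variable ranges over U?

Ground terms of depth ≤ 1:
  Count level by level. With function symbols times/2, the terms of depth ≤ k are the 3 constants together with each function applied to depth-≤(k−1) tuples, so N_k = 3 + N_{k-1}^2.
  N_0 = 3
  N_1 = 3 + 3^2 = 12
  Explicitly: w, u, v, times(w, w), times(w, u), times(w, v), times(u, w), times(u, u), times(u, v), times(v, w), times(v, u), times(v, v).
So there are 12 ground terms available for substitution.
The body mentions every one of the 3 quantified variables; since ground terms form a free algebra, no two substitutions collapse to the same formula.
Number of ground instances = 12^3 = 1728.

1728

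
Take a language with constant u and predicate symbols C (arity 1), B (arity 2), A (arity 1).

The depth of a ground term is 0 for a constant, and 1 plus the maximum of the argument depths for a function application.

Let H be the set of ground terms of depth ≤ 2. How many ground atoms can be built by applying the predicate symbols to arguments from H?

3

First count ground terms of depth ≤ 2.
With no function symbols every ground term is a constant, so there is exactly 1 ground term at every depth bound.
N_0 = 1
N_1 = 1
N_2 = 1
Explicitly: u.
So |H| = 1.
A ground atom is a predicate applied to a tuple of terms from H, so the count is the sum over predicates of |H|^arity:
  C: 1;  B: 1^2 = 1;  A: 1
Total ground atoms: 1 + 1 + 1 = 3.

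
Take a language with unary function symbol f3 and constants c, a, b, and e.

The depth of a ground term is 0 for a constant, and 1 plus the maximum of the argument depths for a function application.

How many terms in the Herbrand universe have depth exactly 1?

4

If N_k denotes the number of depth-≤k ground terms, the 4 constants give N_0 = 4, and each function symbol of arity r contributes N_{k-1}^r new terms at level k: N_k = 4 + N_{k-1}.
N_0 = 4
N_1 = 4 + 4 = 8
Terms of depth exactly 1: N_1 − N_0 = 8 − 4 = 4.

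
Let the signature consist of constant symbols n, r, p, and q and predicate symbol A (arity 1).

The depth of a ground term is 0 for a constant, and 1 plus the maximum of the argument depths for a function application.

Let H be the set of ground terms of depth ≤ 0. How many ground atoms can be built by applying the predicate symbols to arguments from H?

4

First count ground terms of depth ≤ 0.
With no function symbols every ground term is a constant, so there are exactly 4 ground terms at every depth bound.
N_0 = 4
Explicitly: n, r, p, q.
So |H| = 4.
Each predicate of arity r yields |H|^r ground atoms (one per choice of an r-tuple from H):
  A: 4
Total ground atoms: 4.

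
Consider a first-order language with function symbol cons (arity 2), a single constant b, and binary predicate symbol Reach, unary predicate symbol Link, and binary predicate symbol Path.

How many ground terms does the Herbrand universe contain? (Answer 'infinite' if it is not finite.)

infinite

The signature has at least one function symbol (cons, arity 2) and at least one constant (b).
Iterating cons gives infinitely many distinct ground terms: b, cons(b, b), cons(cons(b, b), cons(b, b)), ...
So the Herbrand universe is infinite.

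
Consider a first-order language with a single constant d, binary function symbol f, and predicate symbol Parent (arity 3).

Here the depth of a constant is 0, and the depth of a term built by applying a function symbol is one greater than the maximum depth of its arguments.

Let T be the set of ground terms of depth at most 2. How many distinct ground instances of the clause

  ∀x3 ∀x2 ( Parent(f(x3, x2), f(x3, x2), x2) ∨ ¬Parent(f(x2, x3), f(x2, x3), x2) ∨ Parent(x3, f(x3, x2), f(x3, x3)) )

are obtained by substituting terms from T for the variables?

25

Ground terms of depth ≤ 2:
  If N_k denotes the number of depth-≤k ground terms, the 1 constant gives N_0 = 1, and each function symbol of arity r contributes N_{k-1}^r new terms at level k: N_k = 1 + N_{k-1}^2.
  N_0 = 1
  N_1 = 1 + 1^2 = 2
  N_2 = 1 + 2^2 = 5
So there are 5 ground terms available for substitution.
The body mentions every one of the 2 quantified variables; since ground terms form a free algebra, no two substitutions collapse to the same formula.
Number of ground instances = 5^2 = 25.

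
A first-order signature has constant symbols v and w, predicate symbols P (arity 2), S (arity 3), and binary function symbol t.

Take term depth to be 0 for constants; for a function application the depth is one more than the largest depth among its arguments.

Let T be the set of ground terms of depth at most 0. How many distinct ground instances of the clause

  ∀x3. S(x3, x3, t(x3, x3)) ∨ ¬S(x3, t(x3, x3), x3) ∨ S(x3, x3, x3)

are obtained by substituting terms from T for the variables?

Ground terms of depth ≤ 0:
  Let N_k count ground terms of depth at most k. Each non-constant term of depth ≤ k is some function symbol applied to depth-≤(k−1) arguments, giving N_k = 2 + N_{k-1}^2.
  N_0 = 2
  Explicitly: v, w.
So there are 2 ground terms available for substitution.
There is 1 variable to instantiate (x3),  occurring in at least one literal, so different choices give different ground instances.
Number of ground instances = 2.

2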